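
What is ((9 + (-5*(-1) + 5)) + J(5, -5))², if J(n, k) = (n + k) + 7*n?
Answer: 2916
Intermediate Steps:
J(n, k) = k + 8*n (J(n, k) = (k + n) + 7*n = k + 8*n)
((9 + (-5*(-1) + 5)) + J(5, -5))² = ((9 + (-5*(-1) + 5)) + (-5 + 8*5))² = ((9 + (5 + 5)) + (-5 + 40))² = ((9 + 10) + 35)² = (19 + 35)² = 54² = 2916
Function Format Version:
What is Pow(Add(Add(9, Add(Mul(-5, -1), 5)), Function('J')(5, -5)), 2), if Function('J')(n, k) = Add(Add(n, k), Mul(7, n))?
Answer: 2916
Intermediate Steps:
Function('J')(n, k) = Add(k, Mul(8, n)) (Function('J')(n, k) = Add(Add(k, n), Mul(7, n)) = Add(k, Mul(8, n)))
Pow(Add(Add(9, Add(Mul(-5, -1), 5)), Function('J')(5, -5)), 2) = Pow(Add(Add(9, Add(Mul(-5, -1), 5)), Add(-5, Mul(8, 5))), 2) = Pow(Add(Add(9, Add(5, 5)), Add(-5, 40)), 2) = Pow(Add(Add(9, 10), 35), 2) = Pow(Add(19, 35), 2) = Pow(54, 2) = 2916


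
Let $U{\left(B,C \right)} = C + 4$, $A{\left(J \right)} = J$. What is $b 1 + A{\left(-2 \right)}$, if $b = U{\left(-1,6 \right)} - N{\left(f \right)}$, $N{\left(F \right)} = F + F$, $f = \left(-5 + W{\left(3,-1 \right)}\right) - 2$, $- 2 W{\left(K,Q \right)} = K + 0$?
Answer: $25$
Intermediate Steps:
$U{\left(B,C \right)} = 4 + C$
$W{\left(K,Q \right)} = - \frac{K}{2}$ ($W{\left(K,Q \right)} = - \frac{K + 0}{2} = - \frac{K}{2}$)
$f = - \frac{17}{2}$ ($f = \left(-5 - \frac{3}{2}\right) - 2 = - \frac{13}{2} - 2 = - \frac{17}{2} \approx -8.5$)
$N{\left(F \right)} = 2 F$
$b = 27$ ($b = \left(4 + 6\right) - 2 \left(- \frac{17}{2}\right) = 10 - -17 = 10 + 17 = 27$)
$b 1 + A{\left(-2 \right)} = 27 \cdot 1 - 2 = 27 - 2 = 25$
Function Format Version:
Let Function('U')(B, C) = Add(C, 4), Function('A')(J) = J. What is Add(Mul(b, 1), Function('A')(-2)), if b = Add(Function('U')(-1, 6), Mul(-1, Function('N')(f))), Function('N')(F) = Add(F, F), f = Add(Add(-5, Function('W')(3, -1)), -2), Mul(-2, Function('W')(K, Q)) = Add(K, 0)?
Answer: 25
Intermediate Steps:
Function('U')(B, C) = Add(4, C)
Function('W')(K, Q) = Mul(Rational(-1, 2), K) (Function('W')(K, Q) = Mul(Rational(-1, 2), Add(K, 0)) = Mul(Rational(-1, 2), K))
f = Rational(-17, 2) (f = Add(Add(-5, Mul(Rational(-1, 2), 3)), -2) = Add(Add(-5, Rational(-3, 2)), -2) = Add(Rational(-13, 2), -2) = Rational(-17, 2) ≈ -8.5000)
Function('N')(F) = Mul(2, F)
b = 27 (b = Add(Add(4, 6), Mul(-1, Mul(2, Rational(-17, 2)))) = Add(10, Mul(-1, -17)) = Add(10, 17) = 27)
Add(Mul(b, 1), Function('A')(-2)) = Add(Mul(27, 1), -2) = Add(27, -2) = 25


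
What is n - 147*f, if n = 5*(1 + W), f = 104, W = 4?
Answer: -15263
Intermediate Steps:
n = 25 (n = 5*(1 + 4) = 5*5 = 25)
n - 147*f = 25 - 147*104 = 25 - 15288 = -15263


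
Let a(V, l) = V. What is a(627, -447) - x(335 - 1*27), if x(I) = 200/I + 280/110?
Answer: 48033/77 ≈ 623.80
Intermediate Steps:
x(I) = 28/11 + 200/I (x(I) = 200/I + 280*(1/110) = 200/I + 28/11 = 28/11 + 200/I)
a(627, -447) - x(335 - 1*27) = 627 - (28/11 + 200/(335 - 1*27)) = 627 - (28/11 + 200/(335 - 27)) = 627 - (28/11 + 200/308) = 627 - (28/11 + 200*(1/308)) = 627 - (28/11 + 50/77) = 627 - 1*246/77 = 627 - 246/77 = 48033/77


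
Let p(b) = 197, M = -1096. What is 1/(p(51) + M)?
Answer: -1/899 ≈ -0.0011123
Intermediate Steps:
1/(p(51) + M) = 1/(197 - 1096) = 1/(-899) = -1/899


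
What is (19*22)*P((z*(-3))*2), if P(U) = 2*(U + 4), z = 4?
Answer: -16720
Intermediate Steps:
P(U) = 8 + 2*U (P(U) = 2*(4 + U) = 8 + 2*U)
(19*22)*P((z*(-3))*2) = (19*22)*(8 + 2*((4*(-3))*2)) = 418*(8 + 2*(-12*2)) = 418*(8 + 2*(-24)) = 418*(8 - 48) = 418*(-40) = -16720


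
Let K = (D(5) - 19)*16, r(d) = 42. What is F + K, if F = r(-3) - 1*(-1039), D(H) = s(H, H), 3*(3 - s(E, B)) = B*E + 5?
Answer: 665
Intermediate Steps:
s(E, B) = 4/3 - B*E/3 (s(E, B) = 3 - (B*E + 5)/3 = 3 - (5 + B*E)/3 = 3 + (-5/3 - B*E/3) = 4/3 - B*E/3)
D(H) = 4/3 - H**2/3 (D(H) = 4/3 - H*H/3 = 4/3 - H**2/3)
K = -416 (K = ((4/3 - 1/3*5**2) - 19)*16 = ((4/3 - 1/3*25) - 19)*16 = ((4/3 - 25/3) - 19)*16 = (-7 - 19)*16 = -26*16 = -416)
F = 1081 (F = 42 - 1*(-1039) = 42 + 1039 = 1081)
F + K = 1081 - 416 = 665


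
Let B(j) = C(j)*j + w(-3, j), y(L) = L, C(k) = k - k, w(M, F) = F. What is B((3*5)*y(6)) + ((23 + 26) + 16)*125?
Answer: 8215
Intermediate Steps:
C(k) = 0
B(j) = j (B(j) = 0*j + j = 0 + j = j)
B((3*5)*y(6)) + ((23 + 26) + 16)*125 = (3*5)*6 + ((23 + 26) + 16)*125 = 15*6 + (49 + 16)*125 = 90 + 65*125 = 90 + 8125 = 8215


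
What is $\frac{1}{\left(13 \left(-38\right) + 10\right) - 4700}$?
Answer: $- \frac{1}{5184} \approx -0.0001929$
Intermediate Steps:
$\frac{1}{\left(13 \left(-38\right) + 10\right) - 4700} = \frac{1}{\left(-494 + 10\right) - 4700} = \frac{1}{-484 - 4700} = \frac{1}{-5184} = - \frac{1}{5184}$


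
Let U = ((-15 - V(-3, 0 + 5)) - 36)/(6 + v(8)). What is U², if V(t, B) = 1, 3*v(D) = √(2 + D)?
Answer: 24336/(18 + √10)² ≈ 54.341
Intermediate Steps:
v(D) = √(2 + D)/3
U = -52/(6 + √10/3) (U = ((-15 - 1*1) - 36)/(6 + √(2 + 8)/3) = ((-15 - 1) - 36)/(6 + √10/3) = (-16 - 36)/(6 + √10/3) = -52/(6 + √10/3) ≈ -7.3716)
U² = (-1404/157 + 78*√10/157)²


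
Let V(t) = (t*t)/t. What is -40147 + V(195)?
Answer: -39952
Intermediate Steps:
V(t) = t (V(t) = t²/t = t)
-40147 + V(195) = -40147 + 195 = -39952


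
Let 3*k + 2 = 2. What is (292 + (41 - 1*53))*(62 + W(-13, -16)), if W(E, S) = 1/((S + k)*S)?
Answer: 555555/32 ≈ 17361.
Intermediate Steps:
k = 0 (k = -⅔ + (⅓)*2 = -⅔ + ⅔ = 0)
W(E, S) = S⁻² (W(E, S) = 1/((S + 0)*S) = 1/(S*S) = 1/(S²) = S⁻²)
(292 + (41 - 1*53))*(62 + W(-13, -16)) = (292 + (41 - 1*53))*(62 + (-16)⁻²) = (292 + (41 - 53))*(62 + 1/256) = (292 - 12)*(15873/256) = 280*(15873/256) = 555555/32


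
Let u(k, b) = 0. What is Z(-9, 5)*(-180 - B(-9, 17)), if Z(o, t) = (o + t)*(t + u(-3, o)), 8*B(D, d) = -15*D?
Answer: 7875/2 ≈ 3937.5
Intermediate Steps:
B(D, d) = -15*D/8 (B(D, d) = (-15*D)/8 = -15*D/8)
Z(o, t) = t*(o + t) (Z(o, t) = (o + t)*(t + 0) = (o + t)*t = t*(o + t))
Z(-9, 5)*(-180 - B(-9, 17)) = (5*(-9 + 5))*(-180 - (-15)*(-9)/8) = (5*(-4))*(-180 - 1*135/8) = -20*(-180 - 135/8) = -20*(-1575/8) = 7875/2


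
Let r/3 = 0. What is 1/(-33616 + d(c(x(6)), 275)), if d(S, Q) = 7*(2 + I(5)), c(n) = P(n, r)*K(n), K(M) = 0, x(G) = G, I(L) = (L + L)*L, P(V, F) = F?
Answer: -1/33252 ≈ -3.0073e-5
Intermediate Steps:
r = 0 (r = 3*0 = 0)
I(L) = 2*L**2 (I(L) = (2*L)*L = 2*L**2)
c(n) = 0 (c(n) = 0*0 = 0)
d(S, Q) = 364 (d(S, Q) = 7*(2 + 2*5**2) = 7*(2 + 2*25) = 7*(2 + 50) = 7*52 = 364)
1/(-33616 + d(c(x(6)), 275)) = 1/(-33616 + 364) = 1/(-33252) = -1/33252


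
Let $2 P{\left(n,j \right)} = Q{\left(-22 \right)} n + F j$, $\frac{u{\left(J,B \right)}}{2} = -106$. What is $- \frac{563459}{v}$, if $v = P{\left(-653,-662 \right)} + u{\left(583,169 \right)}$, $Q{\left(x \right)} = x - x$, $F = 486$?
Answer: $\frac{563459}{161078} \approx 3.4981$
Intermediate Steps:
$u{\left(J,B \right)} = -212$ ($u{\left(J,B \right)} = 2 \left(-106\right) = -212$)
$Q{\left(x \right)} = 0$
$P{\left(n,j \right)} = 243 j$ ($P{\left(n,j \right)} = \frac{0 n + 486 j}{2} = \frac{0 + 486 j}{2} = \frac{486 j}{2} = 243 j$)
$v = -161078$ ($v = 243 \left(-662\right) - 212 = -160866 - 212 = -161078$)
$- \frac{563459}{v} = - \frac{563459}{-161078} = \left(-563459\right) \left(- \frac{1}{161078}\right) = \frac{563459}{161078}$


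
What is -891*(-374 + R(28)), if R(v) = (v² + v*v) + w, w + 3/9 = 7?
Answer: -1069794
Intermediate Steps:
w = 20/3 (w = -⅓ + 7 = 20/3 ≈ 6.6667)
R(v) = 20/3 + 2*v² (R(v) = (v² + v*v) + 20/3 = (v² + v²) + 20/3 = 2*v² + 20/3 = 20/3 + 2*v²)
-891*(-374 + R(28)) = -891*(-374 + (20/3 + 2*28²)) = -891*(-374 + (20/3 + 2*784)) = -891*(-374 + (20/3 + 1568)) = -891*(-374 + 4724/3) = -891*3602/3 = -1069794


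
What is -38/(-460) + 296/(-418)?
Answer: -30069/48070 ≈ -0.62553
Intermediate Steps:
-38/(-460) + 296/(-418) = -38*(-1/460) + 296*(-1/418) = 19/230 - 148/209 = -30069/48070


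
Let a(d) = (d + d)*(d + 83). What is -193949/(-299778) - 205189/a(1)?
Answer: -10246427435/8393784 ≈ -1220.7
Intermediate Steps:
a(d) = 2*d*(83 + d) (a(d) = (2*d)*(83 + d) = 2*d*(83 + d))
-193949/(-299778) - 205189/a(1) = -193949/(-299778) - 205189*1/(2*(83 + 1)) = -193949*(-1/299778) - 205189/(2*1*84) = 193949/299778 - 205189/168 = -10246427435/8393784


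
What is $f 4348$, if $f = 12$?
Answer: $52176$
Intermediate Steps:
$f 4348 = 12 \cdot 4348 = 52176$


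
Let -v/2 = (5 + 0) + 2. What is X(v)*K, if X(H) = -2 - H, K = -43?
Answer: -516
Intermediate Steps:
v = -14 (v = -2*((5 + 0) + 2) = -2*(5 + 2) = -2*7 = -14)
X(v)*K = (-2 - 1*(-14))*(-43) = (-2 + 14)*(-43) = 12*(-43) = -516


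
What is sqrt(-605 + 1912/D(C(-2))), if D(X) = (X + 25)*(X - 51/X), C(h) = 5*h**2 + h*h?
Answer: 9*I*sqrt(447013)/245 ≈ 24.56*I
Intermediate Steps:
C(h) = 6*h**2 (C(h) = 5*h**2 + h**2 = 6*h**2)
D(X) = (25 + X)*(X - 51/X)
sqrt(-605 + 1912/D(C(-2))) = sqrt(-605 + 1912/(-51 + (6*(-2)**2)**2 - 1275/(6*(-2)**2) + 25*(6*(-2)**2))) = sqrt(-605 + 1912/(-51 + (6*4)**2 - 1275/(6*4) + 25*(6*4))) = sqrt(-605 + 1912/(-51 + 24**2 - 1275/24 + 25*24)) = sqrt(-605 + 1912/(-51 + 576 - 1275*1/24 + 600)) = sqrt(-605 + 1912/(-51 + 576 - 425/8 + 600)) = sqrt(-605 + 1912/(8575/8)) = sqrt(-605 + 1912*(8/8575)) = sqrt(-605 + 15296/8575) = sqrt(-5172579/8575) = 9*I*sqrt(447013)/245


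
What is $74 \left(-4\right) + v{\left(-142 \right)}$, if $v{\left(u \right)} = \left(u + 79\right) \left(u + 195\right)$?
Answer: $-3635$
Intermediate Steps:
$v{\left(u \right)} = \left(79 + u\right) \left(195 + u\right)$
$74 \left(-4\right) + v{\left(-142 \right)} = 74 \left(-4\right) + \left(15405 + \left(-142\right)^{2} + 274 \left(-142\right)\right) = -296 + \left(15405 + 20164 - 38908\right) = -296 - 3339 = -3635$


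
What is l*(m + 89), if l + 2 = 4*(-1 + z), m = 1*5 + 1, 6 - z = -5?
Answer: 3610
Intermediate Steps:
z = 11 (z = 6 - 1*(-5) = 6 + 5 = 11)
m = 6 (m = 5 + 1 = 6)
l = 38 (l = -2 + 4*(-1 + 11) = -2 + 4*10 = -2 + 40 = 38)
l*(m + 89) = 38*(6 + 89) = 38*95 = 3610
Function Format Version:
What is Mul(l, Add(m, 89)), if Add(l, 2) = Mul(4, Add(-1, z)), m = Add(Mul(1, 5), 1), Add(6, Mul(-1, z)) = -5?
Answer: 3610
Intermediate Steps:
z = 11 (z = Add(6, Mul(-1, -5)) = Add(6, 5) = 11)
m = 6 (m = Add(5, 1) = 6)
l = 38 (l = Add(-2, Mul(4, Add(-1, 11))) = Add(-2, Mul(4, 10)) = Add(-2, 40) = 38)
Mul(l, Add(m, 89)) = Mul(38, Add(6, 89)) = Mul(38, 95) = 3610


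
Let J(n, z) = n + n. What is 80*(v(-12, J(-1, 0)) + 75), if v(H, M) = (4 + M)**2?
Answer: 6320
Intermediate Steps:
J(n, z) = 2*n
80*(v(-12, J(-1, 0)) + 75) = 80*((4 + 2*(-1))**2 + 75) = 80*((4 - 2)**2 + 75) = 80*(2**2 + 75) = 80*(4 + 75) = 80*79 = 6320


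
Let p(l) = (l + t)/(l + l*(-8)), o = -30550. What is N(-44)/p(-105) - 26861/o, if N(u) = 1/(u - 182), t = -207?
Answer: 24570219/27617200 ≈ 0.88967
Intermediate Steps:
p(l) = -(-207 + l)/(7*l) (p(l) = (l - 207)/(l + l*(-8)) = (-207 + l)/(l - 8*l) = (-207 + l)/((-7*l)) = (-207 + l)*(-1/(7*l)) = -(-207 + l)/(7*l))
N(u) = 1/(-182 + u)
N(-44)/p(-105) - 26861/o = 1/((-182 - 44)*(((⅐)*(207 - 1*(-105))/(-105)))) - 26861/(-30550) = 1/((-226)*(((⅐)*(-1/105)*(207 + 105)))) - 26861*(-1/30550) = -1/(226*((⅐)*(-1/105)*312)) + 26861/30550 = -1/(226*(-104/245)) + 26861/30550 = -1/226*(-245/104) + 26861/30550 = 245/23504 + 26861/30550 = 24570219/27617200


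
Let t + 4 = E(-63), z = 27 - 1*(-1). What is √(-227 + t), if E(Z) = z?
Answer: I*√203 ≈ 14.248*I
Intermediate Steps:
z = 28 (z = 27 + 1 = 28)
E(Z) = 28
t = 24 (t = -4 + 28 = 24)
√(-227 + t) = √(-227 + 24) = √(-203) = I*√203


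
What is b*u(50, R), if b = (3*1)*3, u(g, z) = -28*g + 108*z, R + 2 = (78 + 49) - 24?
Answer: 85572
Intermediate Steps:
R = 101 (R = -2 + ((78 + 49) - 24) = -2 + (127 - 24) = -2 + 103 = 101)
b = 9 (b = 3*3 = 9)
b*u(50, R) = 9*(-28*50 + 108*101) = 9*(-1400 + 10908) = 9*9508 = 85572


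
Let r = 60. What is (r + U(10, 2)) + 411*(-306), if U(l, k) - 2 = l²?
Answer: -125604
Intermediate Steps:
U(l, k) = 2 + l²
(r + U(10, 2)) + 411*(-306) = (60 + (2 + 10²)) + 411*(-306) = (60 + (2 + 100)) - 125766 = (60 + 102) - 125766 = 162 - 125766 = -125604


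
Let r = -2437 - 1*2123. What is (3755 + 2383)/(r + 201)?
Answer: -2046/1453 ≈ -1.4081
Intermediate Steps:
r = -4560 (r = -2437 - 2123 = -4560)
(3755 + 2383)/(r + 201) = (3755 + 2383)/(-4560 + 201) = 6138/(-4359) = 6138*(-1/4359) = -2046/1453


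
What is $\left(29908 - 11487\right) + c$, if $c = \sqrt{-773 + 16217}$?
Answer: $18421 + 6 \sqrt{429} \approx 18545.0$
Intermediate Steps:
$c = 6 \sqrt{429}$ ($c = \sqrt{15444} = 6 \sqrt{429} \approx 124.27$)
$\left(29908 - 11487\right) + c = \left(29908 - 11487\right) + 6 \sqrt{429} = 18421 + 6 \sqrt{429}$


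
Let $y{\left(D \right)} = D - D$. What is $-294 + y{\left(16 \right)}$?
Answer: $-294$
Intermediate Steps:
$y{\left(D \right)} = 0$
$-294 + y{\left(16 \right)} = -294 + 0 = -294$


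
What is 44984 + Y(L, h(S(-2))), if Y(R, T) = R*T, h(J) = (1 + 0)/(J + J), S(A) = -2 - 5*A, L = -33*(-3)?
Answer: 719843/16 ≈ 44990.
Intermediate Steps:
L = 99
h(J) = 1/(2*J)
44984 + Y(L, h(S(-2))) = 44984 + 99*(1/(2*(-2 - 5*(-2)))) = 44984 + 99*(1/(2*(-2 + 10))) = 44984 + 99*((½)/8) = 44984 + 99*((½)*(⅛)) = 44984 + 99*(1/16) = 44984 + 99/16 = 719843/16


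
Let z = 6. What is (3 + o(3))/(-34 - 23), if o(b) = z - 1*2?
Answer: -7/57 ≈ -0.12281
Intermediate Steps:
o(b) = 4 (o(b) = 6 - 1*2 = 6 - 2 = 4)
(3 + o(3))/(-34 - 23) = (3 + 4)/(-34 - 23) = 7/(-57) = -1/57*7 = -7/57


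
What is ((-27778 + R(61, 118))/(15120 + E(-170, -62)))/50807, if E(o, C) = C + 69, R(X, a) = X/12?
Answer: -333275/9222689868 ≈ -3.6136e-5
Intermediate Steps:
R(X, a) = X/12 (R(X, a) = X*(1/12) = X/12)
E(o, C) = 69 + C
((-27778 + R(61, 118))/(15120 + E(-170, -62)))/50807 = ((-27778 + (1/12)*61)/(15120 + (69 - 62)))/50807 = ((-27778 + 61/12)/(15120 + 7))*(1/50807) = -333275/12/15127*(1/50807) = -333275/12*1/15127*(1/50807) = -333275/181524*1/50807 = -333275/9222689868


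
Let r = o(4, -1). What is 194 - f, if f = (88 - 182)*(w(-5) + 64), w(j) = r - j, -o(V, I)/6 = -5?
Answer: 9500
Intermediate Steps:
o(V, I) = 30 (o(V, I) = -6*(-5) = 30)
r = 30
w(j) = 30 - j
f = -9306 (f = (88 - 182)*((30 - 1*(-5)) + 64) = -94*((30 + 5) + 64) = -94*(35 + 64) = -94*99 = -9306)
194 - f = 194 - 1*(-9306) = 194 + 9306 = 9500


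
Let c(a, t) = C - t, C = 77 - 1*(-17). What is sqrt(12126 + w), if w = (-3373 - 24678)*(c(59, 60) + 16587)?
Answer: I*sqrt(466223545) ≈ 21592.0*I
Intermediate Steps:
C = 94 (C = 77 + 17 = 94)
c(a, t) = 94 - t
w = -466235671 (w = (-3373 - 24678)*((94 - 1*60) + 16587) = -28051*((94 - 60) + 16587) = -28051*(34 + 16587) = -28051*16621 = -466235671)
sqrt(12126 + w) = sqrt(12126 - 466235671) = sqrt(-466223545) = I*sqrt(466223545)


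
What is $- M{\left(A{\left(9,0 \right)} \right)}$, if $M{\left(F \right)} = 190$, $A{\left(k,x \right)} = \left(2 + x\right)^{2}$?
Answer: $-190$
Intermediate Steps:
$- M{\left(A{\left(9,0 \right)} \right)} = \left(-1\right) 190 = -190$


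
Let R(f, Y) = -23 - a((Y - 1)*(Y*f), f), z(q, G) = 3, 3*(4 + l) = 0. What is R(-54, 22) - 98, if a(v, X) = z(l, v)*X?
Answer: 41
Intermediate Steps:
l = -4 (l = -4 + (⅓)*0 = -4 + 0 = -4)
a(v, X) = 3*X
R(f, Y) = -23 - 3*f
R(-54, 22) - 98 = (-23 - 3*(-54)) - 98 = (-23 + 162) - 98 = 139 - 98 = 41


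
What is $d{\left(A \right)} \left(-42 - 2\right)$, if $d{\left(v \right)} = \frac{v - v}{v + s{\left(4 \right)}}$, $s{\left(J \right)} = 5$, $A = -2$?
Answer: $0$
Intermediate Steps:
$d{\left(v \right)} = 0$ ($d{\left(v \right)} = \frac{v - v}{v + 5} = \frac{0}{5 + v} = 0$)
$d{\left(A \right)} \left(-42 - 2\right) = 0 \left(-42 - 2\right) = 0 \left(-44\right) = 0$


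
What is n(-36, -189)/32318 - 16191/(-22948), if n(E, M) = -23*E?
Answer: 271130841/370816732 ≈ 0.73117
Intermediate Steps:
n(-36, -189)/32318 - 16191/(-22948) = -23*(-36)/32318 - 16191/(-22948) = 828*(1/32318) - 16191*(-1/22948) = 414/16159 + 16191/22948 = 271130841/370816732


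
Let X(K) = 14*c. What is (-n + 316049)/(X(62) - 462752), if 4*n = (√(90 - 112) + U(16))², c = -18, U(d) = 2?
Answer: -632107/926008 + I*√22/463004 ≈ -0.68262 + 1.013e-5*I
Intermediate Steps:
n = (2 + I*√22)²/4 (n = (√(90 - 112) + 2)²/4 = (√(-22) + 2)²/4 = (I*√22 + 2)²/4 = (2 + I*√22)²/4 ≈ -4.5 + 4.6904*I)
X(K) = -252 (X(K) = 14*(-18) = -252)
(-n + 316049)/(X(62) - 462752) = (-(-9/2 + I*√22) + 316049)/(-252 - 462752) = ((9/2 - I*√22) + 316049)/(-463004) = (632107/2 - I*√22)*(-1/463004) = -632107/926008 + I*√22/463004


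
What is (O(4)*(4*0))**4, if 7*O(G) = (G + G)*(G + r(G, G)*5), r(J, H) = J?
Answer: 0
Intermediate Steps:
O(G) = 12*G**2/7 (O(G) = ((G + G)*(G + G*5))/7 = ((2*G)*(G + 5*G))/7 = ((2*G)*(6*G))/7 = (12*G**2)/7 = 12*G**2/7)
(O(4)*(4*0))**4 = (((12/7)*4**2)*(4*0))**4 = (((12/7)*16)*0)**4 = ((192/7)*0)**4 = 0**4 = 0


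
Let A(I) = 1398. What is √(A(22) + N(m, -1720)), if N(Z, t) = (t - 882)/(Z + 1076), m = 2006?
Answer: √3317799197/1541 ≈ 37.379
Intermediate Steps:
N(Z, t) = (-882 + t)/(1076 + Z)
√(A(22) + N(m, -1720)) = √(1398 + (-882 - 1720)/(1076 + 2006)) = √(1398 - 2602/3082) = √(1398 + (1/3082)*(-2602)) = √(1398 - 1301/1541) = √(2153017/1541) = √3317799197/1541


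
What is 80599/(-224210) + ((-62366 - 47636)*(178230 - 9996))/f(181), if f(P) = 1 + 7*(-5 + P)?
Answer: -1383082501422949/92150310 ≈ -1.5009e+7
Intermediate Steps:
f(P) = -34 + 7*P (f(P) = 1 + (-35 + 7*P) = -34 + 7*P)
80599/(-224210) + ((-62366 - 47636)*(178230 - 9996))/f(181) = 80599/(-224210) + ((-62366 - 47636)*(178230 - 9996))/(-34 + 7*181) = 80599*(-1/224210) + (-110002*168234)/(-34 + 1267) = -80599/224210 - 18506076468/1233 = -80599/224210 - 18506076468*1/1233 = -80599/224210 - 6168692156/411 = -1383082501422949/92150310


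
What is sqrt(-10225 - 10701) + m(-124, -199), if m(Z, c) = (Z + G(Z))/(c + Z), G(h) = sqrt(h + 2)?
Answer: 124/323 + I*sqrt(20926) - I*sqrt(122)/323 ≈ 0.3839 + 144.62*I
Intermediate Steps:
G(h) = sqrt(2 + h)
m(Z, c) = (Z + sqrt(2 + Z))/(Z + c) (m(Z, c) = (Z + sqrt(2 + Z))/(c + Z) = (Z + sqrt(2 + Z))/(Z + c))
sqrt(-10225 - 10701) + m(-124, -199) = sqrt(-10225 - 10701) + (-124 + sqrt(2 - 124))/(-124 - 199) = sqrt(-20926) + (-124 + sqrt(-122))/(-323) = I*sqrt(20926) - (-124 + I*sqrt(122))/323 = I*sqrt(20926) + (124/323 - I*sqrt(122)/323) = 124/323 + I*sqrt(20926) - I*sqrt(122)/323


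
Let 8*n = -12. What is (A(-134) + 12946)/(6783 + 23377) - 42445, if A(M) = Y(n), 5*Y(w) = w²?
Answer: -25602565071/603200 ≈ -42445.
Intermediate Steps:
n = -3/2 (n = (⅛)*(-12) = -3/2 ≈ -1.5000)
Y(w) = w²/5
A(M) = 9/20 (A(M) = (-3/2)²/5 = (⅕)*(9/4) = 9/20)
(A(-134) + 12946)/(6783 + 23377) - 42445 = (9/20 + 12946)/(6783 + 23377) - 42445 = (258929/20)/30160 - 42445 = (258929/20)*(1/30160) - 42445 = 258929/603200 - 42445 = -25602565071/603200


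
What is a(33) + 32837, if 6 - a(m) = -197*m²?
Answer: 247376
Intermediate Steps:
a(m) = 6 + 197*m² (a(m) = 6 - (-197)*m² = 6 + 197*m²)
a(33) + 32837 = (6 + 197*33²) + 32837 = (6 + 197*1089) + 32837 = (6 + 214533) + 32837 = 214539 + 32837 = 247376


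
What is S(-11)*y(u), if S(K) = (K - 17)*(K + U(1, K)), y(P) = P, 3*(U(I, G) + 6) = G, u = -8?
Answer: -13888/3 ≈ -4629.3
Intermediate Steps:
U(I, G) = -6 + G/3
S(K) = (-17 + K)*(-6 + 4*K/3) (S(K) = (K - 17)*(K + (-6 + K/3)) = (-17 + K)*(-6 + 4*K/3))
S(-11)*y(u) = (102 - 86/3*(-11) + (4/3)*(-11)²)*(-8) = (102 + 946/3 + (4/3)*121)*(-8) = (102 + 946/3 + 484/3)*(-8) = (1736/3)*(-8) = -13888/3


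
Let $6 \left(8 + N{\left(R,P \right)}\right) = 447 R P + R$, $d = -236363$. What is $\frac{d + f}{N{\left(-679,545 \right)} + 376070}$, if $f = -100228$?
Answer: $\frac{1009773}{81579446} \approx 0.012378$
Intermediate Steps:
$N{\left(R,P \right)} = -8 + \frac{R}{6} + \frac{149 P R}{2}$ ($N{\left(R,P \right)} = -8 + \frac{447 R P + R}{6} = -8 + \frac{447 P R + R}{6} = -8 + \frac{R + 447 P R}{6} = -8 + \left(\frac{R}{6} + \frac{149 P R}{2}\right) = -8 + \frac{R}{6} + \frac{149 P R}{2}$)
$\frac{d + f}{N{\left(-679,545 \right)} + 376070} = \frac{-236363 - 100228}{\left(-8 + \frac{1}{6} \left(-679\right) + \frac{149}{2} \cdot 545 \left(-679\right)\right) + 376070} = - \frac{336591}{\left(-8 - \frac{679}{6} - \frac{55138195}{2}\right) + 376070} = - \frac{336591}{- \frac{82707656}{3} + 376070} = - \frac{336591}{- \frac{81579446}{3}} = \left(-336591\right) \left(- \frac{3}{81579446}\right) = \frac{1009773}{81579446}$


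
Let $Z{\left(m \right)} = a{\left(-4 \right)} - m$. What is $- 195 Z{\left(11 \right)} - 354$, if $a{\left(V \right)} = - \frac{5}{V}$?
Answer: $\frac{6189}{4} \approx 1547.3$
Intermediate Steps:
$Z{\left(m \right)} = \frac{5}{4} - m$ ($Z{\left(m \right)} = - \frac{5}{-4} - m = \left(-5\right) \left(- \frac{1}{4}\right) - m = \frac{5}{4} - m$)
$- 195 Z{\left(11 \right)} - 354 = - 195 \left(\frac{5}{4} - 11\right) - 354 = \left(-195\right) \left(- \frac{39}{4}\right) - 354 = \frac{7605}{4} - 354 = \frac{6189}{4}$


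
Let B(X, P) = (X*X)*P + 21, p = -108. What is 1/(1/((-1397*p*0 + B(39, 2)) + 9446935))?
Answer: 9449998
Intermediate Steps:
B(X, P) = 21 + P*X**2 (B(X, P) = X**2*P + 21 = P*X**2 + 21 = 21 + P*X**2)
1/(1/((-1397*p*0 + B(39, 2)) + 9446935)) = 1/(1/((-(-150876)*0 + (21 + 2*39**2)) + 9446935)) = 1/(1/((-1397*0 + (21 + 2*1521)) + 9446935)) = 1/(1/((0 + (21 + 3042)) + 9446935)) = 1/(1/((0 + 3063) + 9446935)) = 1/(1/(3063 + 9446935)) = 1/(1/9449998) = 9449998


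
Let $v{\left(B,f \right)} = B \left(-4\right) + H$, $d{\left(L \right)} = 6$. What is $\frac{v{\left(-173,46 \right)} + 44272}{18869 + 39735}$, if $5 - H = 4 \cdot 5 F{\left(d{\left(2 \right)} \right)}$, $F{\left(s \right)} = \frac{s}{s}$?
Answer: $\frac{44949}{58604} \approx 0.767$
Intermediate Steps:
$F{\left(s \right)} = 1$
$H = -15$ ($H = 5 - 4 \cdot 5 \cdot 1 = 5 - 20 \cdot 1 = 5 - 20 = -15$)
$v{\left(B,f \right)} = -15 - 4 B$ ($v{\left(B,f \right)} = B \left(-4\right) - 15 = - 4 B - 15 = -15 - 4 B$)
$\frac{v{\left(-173,46 \right)} + 44272}{18869 + 39735} = \frac{\left(-15 - -692\right) + 44272}{18869 + 39735} = \frac{\left(-15 + 692\right) + 44272}{58604} = \left(677 + 44272\right) \frac{1}{58604} = 44949 \cdot \frac{1}{58604} = \frac{44949}{58604}$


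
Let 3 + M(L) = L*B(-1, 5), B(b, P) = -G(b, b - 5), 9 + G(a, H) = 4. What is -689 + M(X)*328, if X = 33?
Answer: 52447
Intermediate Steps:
G(a, H) = -5 (G(a, H) = -9 + 4 = -5)
B(b, P) = 5 (B(b, P) = -1*(-5) = 5)
M(L) = -3 + 5*L (M(L) = -3 + L*5 = -3 + 5*L)
-689 + M(X)*328 = -689 + (-3 + 5*33)*328 = -689 + (-3 + 165)*328 = -689 + 162*328 = -689 + 53136 = 52447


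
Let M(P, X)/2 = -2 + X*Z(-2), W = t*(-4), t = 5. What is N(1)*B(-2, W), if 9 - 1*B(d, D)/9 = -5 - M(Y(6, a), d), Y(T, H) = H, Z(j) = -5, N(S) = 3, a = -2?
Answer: 810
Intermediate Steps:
W = -20 (W = 5*(-4) = -20)
M(P, X) = -4 - 10*X (M(P, X) = 2*(-2 + X*(-5)) = 2*(-2 - 5*X) = -4 - 10*X)
B(d, D) = 90 - 90*d (B(d, D) = 81 - 9*(-5 - (-4 - 10*d)) = 81 - 9*(-5 + (4 + 10*d)) = 81 - 9*(-1 + 10*d) = 81 + (9 - 90*d) = 90 - 90*d)
N(1)*B(-2, W) = 3*(90 - 90*(-2)) = 3*(90 + 180) = 3*270 = 810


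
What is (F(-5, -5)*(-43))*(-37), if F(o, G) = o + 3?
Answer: -3182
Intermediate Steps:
F(o, G) = 3 + o
(F(-5, -5)*(-43))*(-37) = ((3 - 5)*(-43))*(-37) = -2*(-43)*(-37) = 86*(-37) = -3182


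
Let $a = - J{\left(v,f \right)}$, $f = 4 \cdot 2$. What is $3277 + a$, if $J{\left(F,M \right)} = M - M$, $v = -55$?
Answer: $3277$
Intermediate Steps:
$f = 8$
$J{\left(F,M \right)} = 0$
$a = 0$ ($a = \left(-1\right) 0 = 0$)
$3277 + a = 3277 + 0 = 3277$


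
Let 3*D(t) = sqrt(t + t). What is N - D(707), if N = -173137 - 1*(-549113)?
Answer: 375976 - sqrt(1414)/3 ≈ 3.7596e+5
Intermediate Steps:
N = 375976 (N = -173137 + 549113 = 375976)
D(t) = sqrt(2)*sqrt(t)/3 (D(t) = sqrt(t + t)/3 = sqrt(2*t)/3 = (sqrt(2)*sqrt(t))/3 = sqrt(2)*sqrt(t)/3)
N - D(707) = 375976 - sqrt(2)*sqrt(707)/3 = 375976 - sqrt(1414)/3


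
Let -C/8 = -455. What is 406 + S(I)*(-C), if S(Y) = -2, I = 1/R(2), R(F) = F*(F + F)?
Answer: 7686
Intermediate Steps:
C = 3640 (C = -8*(-455) = 3640)
R(F) = 2*F**2 (R(F) = F*(2*F) = 2*F**2)
I = 1/8 (I = 1/(2*2**2) = 1/(2*4) = 1/8 ≈ 0.12500)
406 + S(I)*(-C) = 406 - (-2)*3640 = 406 - 2*(-3640) = 406 + 7280 = 7686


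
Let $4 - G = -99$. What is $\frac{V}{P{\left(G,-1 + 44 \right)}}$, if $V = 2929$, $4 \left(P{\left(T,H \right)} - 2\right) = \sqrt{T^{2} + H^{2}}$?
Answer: $- \frac{46864}{6197} + \frac{5858 \sqrt{12458}}{6197} \approx 97.947$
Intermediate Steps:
$G = 103$ ($G = 4 - -99 = 4 + 99 = 103$)
$P{\left(T,H \right)} = 2 + \frac{\sqrt{H^{2} + T^{2}}}{4}$ ($P{\left(T,H \right)} = 2 + \frac{\sqrt{T^{2} + H^{2}}}{4} = 2 + \frac{\sqrt{H^{2} + T^{2}}}{4}$)
$\frac{V}{P{\left(G,-1 + 44 \right)}} = \frac{2929}{2 + \frac{\sqrt{\left(-1 + 44\right)^{2} + 103^{2}}}{4}} = \frac{2929}{2 + \frac{\sqrt{43^{2} + 10609}}{4}} = \frac{2929}{2 + \frac{\sqrt{1849 + 10609}}{4}} = \frac{2929}{2 + \frac{\sqrt{12458}}{4}}$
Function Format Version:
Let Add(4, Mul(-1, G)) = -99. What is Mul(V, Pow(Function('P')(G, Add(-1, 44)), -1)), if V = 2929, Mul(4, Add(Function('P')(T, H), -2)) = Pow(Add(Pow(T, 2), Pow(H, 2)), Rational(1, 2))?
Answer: Add(Rational(-46864, 6197), Mul(Rational(5858, 6197), Pow(12458, Rational(1, 2)))) ≈ 97.947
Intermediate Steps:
G = 103 (G = Add(4, Mul(-1, -99)) = Add(4, 99) = 103)
Function('P')(T, H) = Add(2, Mul(Rational(1, 4), Pow(Add(Pow(H, 2), Pow(T, 2)), Rational(1, 2)))) (Function('P')(T, H) = Add(2, Mul(Rational(1, 4), Pow(Add(Pow(T, 2), Pow(H, 2)), Rational(1, 2)))) = Add(2, Mul(Rational(1, 4), Pow(Add(Pow(H, 2), Pow(T, 2)), Rational(1, 2)))))
Mul(V, Pow(Function('P')(G, Add(-1, 44)), -1)) = Mul(2929, Pow(Add(2, Mul(Rational(1, 4), Pow(Add(Pow(Add(-1, 44), 2), Pow(103, 2)), Rational(1, 2)))), -1)) = Mul(2929, Pow(Add(2, Mul(Rational(1, 4), Pow(Add(Pow(43, 2), 10609), Rational(1, 2)))), -1)) = Mul(2929, Pow(Add(2, Mul(Rational(1, 4), Pow(Add(1849, 10609), Rational(1, 2)))), -1)) = Mul(2929, Pow(Add(2, Mul(Rational(1, 4), Pow(12458, Rational(1, 2)))), -1))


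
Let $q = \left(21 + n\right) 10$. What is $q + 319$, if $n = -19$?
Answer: $339$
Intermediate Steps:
$q = 20$ ($q = \left(21 - 19\right) 10 = 2 \cdot 10 = 20$)
$q + 319 = 20 + 319 = 339$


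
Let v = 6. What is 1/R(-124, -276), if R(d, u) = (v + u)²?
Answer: 1/72900 ≈ 1.3717e-5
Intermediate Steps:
R(d, u) = (6 + u)²
1/R(-124, -276) = 1/((6 - 276)²) = 1/((-270)²) = 1/72900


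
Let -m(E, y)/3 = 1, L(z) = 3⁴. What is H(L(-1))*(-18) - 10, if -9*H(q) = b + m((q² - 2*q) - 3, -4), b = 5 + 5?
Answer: 4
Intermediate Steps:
L(z) = 81
m(E, y) = -3 (m(E, y) = -3*1 = -3)
b = 10
H(q) = -7/9 (H(q) = -(10 - 3)/9 = -⅑*7 = -7/9)
H(L(-1))*(-18) - 10 = -7/9*(-18) - 10 = 14 - 10 = 4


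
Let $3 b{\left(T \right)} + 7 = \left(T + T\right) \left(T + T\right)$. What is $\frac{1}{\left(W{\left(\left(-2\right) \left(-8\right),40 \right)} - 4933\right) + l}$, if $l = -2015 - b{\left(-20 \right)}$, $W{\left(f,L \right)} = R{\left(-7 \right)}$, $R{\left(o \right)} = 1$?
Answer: $- \frac{1}{7478} \approx -0.00013373$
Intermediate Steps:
$W{\left(f,L \right)} = 1$
$b{\left(T \right)} = - \frac{7}{3} + \frac{4 T^{2}}{3}$ ($b{\left(T \right)} = - \frac{7}{3} + \frac{\left(T + T\right) \left(T + T\right)}{3} = - \frac{7}{3} + \frac{2 T 2 T}{3} = - \frac{7}{3} + \frac{4 T^{2}}{3}$)
$l = -2546$ ($l = -2015 - \left(- \frac{7}{3} + \frac{4 \left(-20\right)^{2}}{3}\right) = -2015 - \left(- \frac{7}{3} + \frac{4}{3} \cdot 400\right) = -2015 - \left(- \frac{7}{3} + \frac{1600}{3}\right) = -2015 - 531 = -2546$)
$\frac{1}{\left(W{\left(\left(-2\right) \left(-8\right),40 \right)} - 4933\right) + l} = \frac{1}{\left(1 - 4933\right) - 2546} = \frac{1}{-4932 - 2546} = \frac{1}{-7478} = - \frac{1}{7478}$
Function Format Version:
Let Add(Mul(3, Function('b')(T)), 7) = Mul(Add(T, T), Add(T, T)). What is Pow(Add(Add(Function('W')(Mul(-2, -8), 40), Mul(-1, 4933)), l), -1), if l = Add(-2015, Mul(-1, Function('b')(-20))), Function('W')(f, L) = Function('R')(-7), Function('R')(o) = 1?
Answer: Rational(-1, 7478) ≈ -0.00013373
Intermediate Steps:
Function('W')(f, L) = 1
Function('b')(T) = Add(Rational(-7, 3), Mul(Rational(4, 3), Pow(T, 2))) (Function('b')(T) = Add(Rational(-7, 3), Mul(Rational(1, 3), Mul(Add(T, T), Add(T, T)))) = Add(Rational(-7, 3), Mul(Rational(1, 3), Mul(Mul(2, T), Mul(2, T)))) = Add(Rational(-7, 3), Mul(Rational(1, 3), Mul(4, Pow(T, 2)))) = Add(Rational(-7, 3), Mul(Rational(4, 3), Pow(T, 2))))
l = -2546 (l = Add(-2015, Mul(-1, Add(Rational(-7, 3), Mul(Rational(4, 3), Pow(-20, 2))))) = Add(-2015, Mul(-1, Add(Rational(-7, 3), Mul(Rational(4, 3), 400)))) = Add(-2015, Mul(-1, Add(Rational(-7, 3), Rational(1600, 3)))) = Add(-2015, Mul(-1, 531)) = Add(-2015, -531) = -2546)
Pow(Add(Add(Function('W')(Mul(-2, -8), 40), Mul(-1, 4933)), l), -1) = Pow(Add(Add(1, Mul(-1, 4933)), -2546), -1) = Pow(Add(Add(1, -4933), -2546), -1) = Pow(Add(-4932, -2546), -1) = Pow(-7478, -1) = Rational(-1, 7478)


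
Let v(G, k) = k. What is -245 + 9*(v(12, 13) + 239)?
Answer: 2023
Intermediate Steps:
-245 + 9*(v(12, 13) + 239) = -245 + 9*(13 + 239) = -245 + 9*252 = -245 + 2268 = 2023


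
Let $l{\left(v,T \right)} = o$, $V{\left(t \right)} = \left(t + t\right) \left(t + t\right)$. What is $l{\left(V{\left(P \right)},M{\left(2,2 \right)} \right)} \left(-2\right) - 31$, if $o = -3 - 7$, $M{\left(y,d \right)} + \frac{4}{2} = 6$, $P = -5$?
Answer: $-11$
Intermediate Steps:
$M{\left(y,d \right)} = 4$ ($M{\left(y,d \right)} = -2 + 6 = 4$)
$V{\left(t \right)} = 4 t^{2}$ ($V{\left(t \right)} = 2 t 2 t = 4 t^{2}$)
$o = -10$ ($o = -3 - 7 = -10$)
$l{\left(v,T \right)} = -10$
$l{\left(V{\left(P \right)},M{\left(2,2 \right)} \right)} \left(-2\right) - 31 = \left(-10\right) \left(-2\right) - 31 = 20 - 31 = -11$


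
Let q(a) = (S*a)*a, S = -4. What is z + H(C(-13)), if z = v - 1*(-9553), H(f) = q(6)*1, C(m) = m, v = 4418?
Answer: 13827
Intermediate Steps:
q(a) = -4*a² (q(a) = (-4*a)*a = -4*a²)
H(f) = -144 (H(f) = -4*6²*1 = -4*36*1 = -144*1 = -144)
z = 13971 (z = 4418 - 1*(-9553) = 4418 + 9553 = 13971)
z + H(C(-13)) = 13971 - 144 = 13827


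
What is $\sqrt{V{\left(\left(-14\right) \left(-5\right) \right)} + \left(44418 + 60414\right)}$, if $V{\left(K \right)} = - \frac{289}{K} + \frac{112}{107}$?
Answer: $\frac{\sqrt{5880912791530}}{7490} \approx 323.77$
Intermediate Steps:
$V{\left(K \right)} = \frac{112}{107} - \frac{289}{K}$ ($V{\left(K \right)} = - \frac{289}{K} + 112 \cdot \frac{1}{107} = - \frac{289}{K} + \frac{112}{107} = \frac{112}{107} - \frac{289}{K}$)
$\sqrt{V{\left(\left(-14\right) \left(-5\right) \right)} + \left(44418 + 60414\right)} = \sqrt{\left(\frac{112}{107} - \frac{289}{\left(-14\right) \left(-5\right)}\right) + \left(44418 + 60414\right)} = \sqrt{\left(\frac{112}{107} - \frac{289}{70}\right) + 104832} = \sqrt{- \frac{23083}{7490} + 104832} = \sqrt{\frac{785168597}{7490}} = \frac{\sqrt{5880912791530}}{7490}$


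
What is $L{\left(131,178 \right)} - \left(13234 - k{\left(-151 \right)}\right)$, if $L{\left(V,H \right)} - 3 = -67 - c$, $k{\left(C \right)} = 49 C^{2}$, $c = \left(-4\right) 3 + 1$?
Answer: $1103962$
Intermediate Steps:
$c = -11$ ($c = -12 + 1 = -11$)
$L{\left(V,H \right)} = -53$ ($L{\left(V,H \right)} = 3 - 56 = -53$)
$L{\left(131,178 \right)} - \left(13234 - k{\left(-151 \right)}\right) = -53 - \left(13234 - 49 \left(-151\right)^{2}\right) = -53 - \left(13234 - 49 \cdot 22801\right) = -53 - \left(13234 - 1117249\right) = -53 - -1104015 = -53 + 1104015 = 1103962$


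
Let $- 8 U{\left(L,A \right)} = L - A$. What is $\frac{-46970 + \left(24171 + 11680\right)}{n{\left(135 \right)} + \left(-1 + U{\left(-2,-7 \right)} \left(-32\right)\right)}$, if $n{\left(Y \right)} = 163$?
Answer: $- \frac{11119}{182} \approx -61.093$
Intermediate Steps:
$U{\left(L,A \right)} = - \frac{L}{8} + \frac{A}{8}$ ($U{\left(L,A \right)} = - \frac{L - A}{8} = - \frac{L}{8} + \frac{A}{8}$)
$\frac{-46970 + \left(24171 + 11680\right)}{n{\left(135 \right)} + \left(-1 + U{\left(-2,-7 \right)} \left(-32\right)\right)} = \frac{-46970 + \left(24171 + 11680\right)}{163 - \left(1 - \left(\left(- \frac{1}{8}\right) \left(-2\right) + \frac{1}{8} \left(-7\right)\right) \left(-32\right)\right)} = \frac{-46970 + 35851}{163 - \left(1 - \left(\frac{1}{4} - \frac{7}{8}\right) \left(-32\right)\right)} = - \frac{11119}{163 - -19} = - \frac{11119}{163 + \left(-1 + 20\right)} = - \frac{11119}{163 + 19} = - \frac{11119}{182}$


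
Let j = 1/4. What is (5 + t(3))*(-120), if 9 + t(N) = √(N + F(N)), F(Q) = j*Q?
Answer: 480 - 60*√15 ≈ 247.62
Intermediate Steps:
j = ¼ ≈ 0.25000
F(Q) = Q/4
t(N) = -9 + √5*√N/2 (t(N) = -9 + √(N + N/4) = -9 + √(5*N/4) = -9 + √5*√N/2)
(5 + t(3))*(-120) = (5 + (-9 + √5*√3/2))*(-120) = (5 + (-9 + √15/2))*(-120) = (-4 + √15/2)*(-120) = 480 - 60*√15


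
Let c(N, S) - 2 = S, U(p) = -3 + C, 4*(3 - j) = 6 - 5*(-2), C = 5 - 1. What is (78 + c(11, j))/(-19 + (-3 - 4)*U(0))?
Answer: -79/26 ≈ -3.0385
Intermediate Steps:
C = 4
j = -1 (j = 3 - (6 - 5*(-2))/4 = 3 - (6 + 10)/4 = 3 - 1/4*16 = 3 - 4 = -1)
U(p) = 1 (U(p) = -3 + 4 = 1)
c(N, S) = 2 + S
(78 + c(11, j))/(-19 + (-3 - 4)*U(0)) = (78 + (2 - 1))/(-19 + (-3 - 4)*1) = (78 + 1)/(-19 - 7*1) = 79/(-19 - 7) = 79/(-26) = -1/26*79 = -79/26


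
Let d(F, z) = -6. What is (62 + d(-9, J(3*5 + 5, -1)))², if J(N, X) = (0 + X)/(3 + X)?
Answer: 3136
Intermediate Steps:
J(N, X) = X/(3 + X)
(62 + d(-9, J(3*5 + 5, -1)))² = (62 - 6)² = 56² = 3136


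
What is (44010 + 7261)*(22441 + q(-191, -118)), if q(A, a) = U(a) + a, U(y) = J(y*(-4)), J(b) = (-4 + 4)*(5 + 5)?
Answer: 1144522533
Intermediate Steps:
J(b) = 0 (J(b) = 0*10 = 0)
U(y) = 0
q(A, a) = a (q(A, a) = 0 + a = a)
(44010 + 7261)*(22441 + q(-191, -118)) = (44010 + 7261)*(22441 - 118) = 51271*22323 = 1144522533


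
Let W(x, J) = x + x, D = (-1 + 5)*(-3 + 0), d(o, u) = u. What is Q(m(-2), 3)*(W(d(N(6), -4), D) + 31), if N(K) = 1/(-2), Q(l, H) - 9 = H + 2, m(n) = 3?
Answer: 322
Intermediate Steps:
Q(l, H) = 11 + H (Q(l, H) = 9 + (H + 2) = 9 + (2 + H) = 11 + H)
N(K) = -½
D = -12 (D = 4*(-3) = -12)
W(x, J) = 2*x
Q(m(-2), 3)*(W(d(N(6), -4), D) + 31) = (11 + 3)*(2*(-4) + 31) = 14*(-8 + 31) = 14*23 = 322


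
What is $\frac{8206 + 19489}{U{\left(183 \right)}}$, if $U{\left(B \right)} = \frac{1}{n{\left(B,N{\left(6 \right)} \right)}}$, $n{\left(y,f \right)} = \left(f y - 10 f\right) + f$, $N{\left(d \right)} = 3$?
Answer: $14456790$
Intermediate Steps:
$n{\left(y,f \right)} = - 9 f + f y$ ($n{\left(y,f \right)} = \left(- 10 f + f y\right) + f = - 9 f + f y$)
$U{\left(B \right)} = \frac{1}{-27 + 3 B}$ ($U{\left(B \right)} = \frac{1}{3 \left(-9 + B\right)} = \frac{1}{-27 + 3 B}$)
$\frac{8206 + 19489}{U{\left(183 \right)}} = \frac{8206 + 19489}{\frac{1}{3} \frac{1}{-9 + 183}} = \frac{27695}{\frac{1}{3} \cdot \frac{1}{174}} = 27695 \frac{1}{\frac{1}{522}} = 27695 \cdot 522 = 14456790$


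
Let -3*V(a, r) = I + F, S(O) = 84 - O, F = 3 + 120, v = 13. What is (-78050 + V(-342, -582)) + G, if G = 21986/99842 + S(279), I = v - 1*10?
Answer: -3908154334/49921 ≈ -78287.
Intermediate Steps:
F = 123
I = 3 (I = 13 - 1*10 = 13 - 10 = 3)
G = -9723602/49921 (G = 21986/99842 + (84 - 1*279) = 21986*(1/99842) + (84 - 279) = 10993/49921 - 195 = -9723602/49921 ≈ -194.78)
V(a, r) = -42 (V(a, r) = -(3 + 123)/3 = -⅓*126 = -42)
(-78050 + V(-342, -582)) + G = (-78050 - 42) - 9723602/49921 = -78092 - 9723602/49921 = -3908154334/49921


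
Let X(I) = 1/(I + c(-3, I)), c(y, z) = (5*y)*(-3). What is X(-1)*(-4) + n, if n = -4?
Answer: -45/11 ≈ -4.0909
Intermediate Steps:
c(y, z) = -15*y
X(I) = 1/(45 + I) (X(I) = 1/(I - 15*(-3)) = 1/(I + 45) = 1/(45 + I))
X(-1)*(-4) + n = -4/(45 - 1) - 4 = -4/44 - 4 = (1/44)*(-4) - 4 = -1/11 - 4 = -45/11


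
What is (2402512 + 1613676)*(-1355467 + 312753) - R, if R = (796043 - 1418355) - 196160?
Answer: -4187734635760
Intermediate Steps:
R = -818472 (R = -622312 - 196160 = -818472)
(2402512 + 1613676)*(-1355467 + 312753) - R = (2402512 + 1613676)*(-1355467 + 312753) - 1*(-818472) = 4016188*(-1042714) + 818472 = -4187735454232 + 818472 = -4187734635760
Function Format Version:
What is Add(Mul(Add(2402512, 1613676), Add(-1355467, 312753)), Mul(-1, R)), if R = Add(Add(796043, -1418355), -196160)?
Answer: -4187734635760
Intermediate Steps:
R = -818472 (R = Add(-622312, -196160) = -818472)
Add(Mul(Add(2402512, 1613676), Add(-1355467, 312753)), Mul(-1, R)) = Add(Mul(Add(2402512, 1613676), Add(-1355467, 312753)), Mul(-1, -818472)) = Add(Mul(4016188, -1042714), 818472) = Add(-4187735454232, 818472) = -4187734635760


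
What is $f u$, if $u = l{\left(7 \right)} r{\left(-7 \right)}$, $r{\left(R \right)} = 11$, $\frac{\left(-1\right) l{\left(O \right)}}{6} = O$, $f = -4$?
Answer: $1848$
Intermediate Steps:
$l{\left(O \right)} = - 6 O$
$u = -462$ ($u = \left(-6\right) 7 \cdot 11 = \left(-42\right) 11 = -462$)
$f u = \left(-4\right) \left(-462\right) = 1848$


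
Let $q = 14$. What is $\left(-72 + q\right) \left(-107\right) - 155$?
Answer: $6051$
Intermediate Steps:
$\left(-72 + q\right) \left(-107\right) - 155 = \left(-72 + 14\right) \left(-107\right) - 155 = \left(-58\right) \left(-107\right) - 155 = 6206 - 155 = 6051$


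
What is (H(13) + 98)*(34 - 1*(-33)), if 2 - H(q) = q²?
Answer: -4623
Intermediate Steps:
H(q) = 2 - q²
(H(13) + 98)*(34 - 1*(-33)) = ((2 - 1*13²) + 98)*(34 - 1*(-33)) = ((2 - 1*169) + 98)*(34 + 33) = ((2 - 169) + 98)*67 = (-167 + 98)*67 = -69*67 = -4623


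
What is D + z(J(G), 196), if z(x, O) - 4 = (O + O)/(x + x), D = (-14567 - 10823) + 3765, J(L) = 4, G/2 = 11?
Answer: -21572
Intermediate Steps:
G = 22 (G = 2*11 = 22)
D = -21625 (D = -25390 + 3765 = -21625)
z(x, O) = 4 + O/x (z(x, O) = 4 + (O + O)/(x + x) = 4 + (2*O)/((2*x)) = 4 + (2*O)*(1/(2*x)) = 4 + O/x)
D + z(J(G), 196) = -21625 + (4 + 196/4) = -21625 + (4 + 196*(¼)) = -21625 + (4 + 49) = -21625 + 53 = -21572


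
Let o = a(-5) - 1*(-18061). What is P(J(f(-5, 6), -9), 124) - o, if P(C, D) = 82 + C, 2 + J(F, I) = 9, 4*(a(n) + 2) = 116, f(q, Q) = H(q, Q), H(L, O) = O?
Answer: -17999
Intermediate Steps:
f(q, Q) = Q
a(n) = 27 (a(n) = -2 + (¼)*116 = -2 + 29 = 27)
J(F, I) = 7 (J(F, I) = -2 + 9 = 7)
o = 18088 (o = 27 - 1*(-18061) = 27 + 18061 = 18088)
P(J(f(-5, 6), -9), 124) - o = (82 + 7) - 1*18088 = 89 - 18088 = -17999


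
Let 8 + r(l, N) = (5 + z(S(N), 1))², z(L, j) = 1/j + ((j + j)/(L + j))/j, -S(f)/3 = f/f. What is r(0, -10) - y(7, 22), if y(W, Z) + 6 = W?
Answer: 16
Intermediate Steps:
S(f) = -3 (S(f) = -3*f/f = -3*1 = -3)
y(W, Z) = -6 + W
z(L, j) = 1/j + 2/(L + j) (z(L, j) = 1/j + ((2*j)/(L + j))/j = 1/j + (2*j/(L + j))/j = 1/j + 2/(L + j))
r(l, N) = 17 (r(l, N) = -8 + (5 + (-3 + 3*1)/(1*(-3 + 1)))² = -8 + (5 + 1*(-3 + 3)/(-2))² = -8 + (5 + 1*(-½)*0)² = -8 + (5 + 0)² = -8 + 5² = -8 + 25 = 17)
r(0, -10) - y(7, 22) = 17 - (-6 + 7) = 17 - 1*1 = 17 - 1 = 16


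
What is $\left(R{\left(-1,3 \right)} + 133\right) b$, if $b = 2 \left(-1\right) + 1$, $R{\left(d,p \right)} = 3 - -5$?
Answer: $-141$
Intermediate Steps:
$R{\left(d,p \right)} = 8$ ($R{\left(d,p \right)} = 3 + 5 = 8$)
$b = -1$ ($b = -2 + 1 = -1$)
$\left(R{\left(-1,3 \right)} + 133\right) b = \left(8 + 133\right) \left(-1\right) = 141 \left(-1\right) = -141$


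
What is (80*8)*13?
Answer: 8320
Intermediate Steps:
(80*8)*13 = 640*13 = 8320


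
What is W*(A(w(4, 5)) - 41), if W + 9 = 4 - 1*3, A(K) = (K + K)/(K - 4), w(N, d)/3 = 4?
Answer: 304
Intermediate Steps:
w(N, d) = 12 (w(N, d) = 3*4 = 12)
A(K) = 2*K/(-4 + K) (A(K) = (2*K)/(-4 + K) = 2*K/(-4 + K))
W = -8 (W = -9 + (4 - 1*3) = -9 + (4 - 3) = -9 + 1 = -8)
W*(A(w(4, 5)) - 41) = -8*(2*12/(-4 + 12) - 41) = -8*(2*12/8 - 41) = -8*(2*12*(⅛) - 41) = -8*(3 - 41) = -8*(-38) = 304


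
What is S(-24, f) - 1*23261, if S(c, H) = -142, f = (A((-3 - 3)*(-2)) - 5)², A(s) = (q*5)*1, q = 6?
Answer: -23403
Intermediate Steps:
A(s) = 30 (A(s) = (6*5)*1 = 30*1 = 30)
f = 625 (f = (30 - 5)² = 25² = 625)
S(-24, f) - 1*23261 = -142 - 1*23261 = -142 - 23261 = -23403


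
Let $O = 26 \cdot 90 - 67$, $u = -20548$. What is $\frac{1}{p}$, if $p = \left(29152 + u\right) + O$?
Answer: $\frac{1}{10877} \approx 9.1937 \cdot 10^{-5}$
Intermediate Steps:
$O = 2273$ ($O = 2340 - 67 = 2273$)
$p = 10877$ ($p = \left(29152 - 20548\right) + 2273 = 8604 + 2273 = 10877$)
$\frac{1}{p} = \frac{1}{10877}$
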